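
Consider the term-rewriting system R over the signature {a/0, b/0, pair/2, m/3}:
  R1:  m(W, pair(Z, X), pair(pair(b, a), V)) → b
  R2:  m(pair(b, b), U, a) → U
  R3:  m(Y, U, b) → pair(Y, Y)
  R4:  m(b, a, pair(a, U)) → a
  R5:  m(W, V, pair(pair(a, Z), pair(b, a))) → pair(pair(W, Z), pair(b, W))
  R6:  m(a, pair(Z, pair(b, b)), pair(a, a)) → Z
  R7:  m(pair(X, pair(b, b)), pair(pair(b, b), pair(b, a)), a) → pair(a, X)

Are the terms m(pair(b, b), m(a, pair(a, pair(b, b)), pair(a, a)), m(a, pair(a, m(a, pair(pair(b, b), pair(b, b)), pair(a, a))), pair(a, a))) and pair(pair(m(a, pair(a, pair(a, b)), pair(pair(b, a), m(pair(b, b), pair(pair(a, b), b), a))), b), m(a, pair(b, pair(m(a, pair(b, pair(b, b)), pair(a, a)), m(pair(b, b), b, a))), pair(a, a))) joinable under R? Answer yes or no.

Reduce t₁ = m(pair(b, b), m(a, pair(a, pair(b, b)), pair(a, a)), m(a, pair(a, m(a, pair(pair(b, b), pair(b, b)), pair(a, a))), pair(a, a))):
1. m(pair(b, b), m(a, pair(a, pair(b, b)), pair(a, a)), m(a, pair(a, m(a, pair(pair(b, b), pair(b, b)), pair(a, a))), pair(a, a)))  →  m(pair(b, b), a, m(a, pair(a, m(a, pair(pair(b, b), pair(b, b)), pair(a, a))), pair(a, a)))   [R6 at 2]
2. m(pair(b, b), a, m(a, pair(a, m(a, pair(pair(b, b), pair(b, b)), pair(a, a))), pair(a, a)))  →  m(pair(b, b), a, m(a, pair(a, pair(b, b)), pair(a, a)))   [R6 at 3.2.2]
3. m(pair(b, b), a, m(a, pair(a, pair(b, b)), pair(a, a)))  →  m(pair(b, b), a, a)   [R6 at 3]
4. m(pair(b, b), a, a)  →  a   [R2 at ε]

Reduce t₂ = pair(pair(m(a, pair(a, pair(a, b)), pair(pair(b, a), m(pair(b, b), pair(pair(a, b), b), a))), b), m(a, pair(b, pair(m(a, pair(b, pair(b, b)), pair(a, a)), m(pair(b, b), b, a))), pair(a, a))):
1. pair(pair(m(a, pair(a, pair(a, b)), pair(pair(b, a), m(pair(b, b), pair(pair(a, b), b), a))), b), m(a, pair(b, pair(m(a, pair(b, pair(b, b)), pair(a, a)), m(pair(b, b), b, a))), pair(a, a)))  →  pair(pair(b, b), m(a, pair(b, pair(m(a, pair(b, pair(b, b)), pair(a, a)), m(pair(b, b), b, a))), pair(a, a)))   [R1 at 1.1]
2. pair(pair(b, b), m(a, pair(b, pair(m(a, pair(b, pair(b, b)), pair(a, a)), m(pair(b, b), b, a))), pair(a, a)))  →  pair(pair(b, b), m(a, pair(b, pair(b, m(pair(b, b), b, a))), pair(a, a)))   [R6 at 2.2.2.1]
3. pair(pair(b, b), m(a, pair(b, pair(b, m(pair(b, b), b, a))), pair(a, a)))  →  pair(pair(b, b), m(a, pair(b, pair(b, b)), pair(a, a)))   [R2 at 2.2.2.2]
4. pair(pair(b, b), m(a, pair(b, pair(b, b)), pair(a, a)))  →  pair(pair(b, b), b)   [R6 at 2]

no — NF(t₁) = a, NF(t₂) = pair(pair(b, b), b)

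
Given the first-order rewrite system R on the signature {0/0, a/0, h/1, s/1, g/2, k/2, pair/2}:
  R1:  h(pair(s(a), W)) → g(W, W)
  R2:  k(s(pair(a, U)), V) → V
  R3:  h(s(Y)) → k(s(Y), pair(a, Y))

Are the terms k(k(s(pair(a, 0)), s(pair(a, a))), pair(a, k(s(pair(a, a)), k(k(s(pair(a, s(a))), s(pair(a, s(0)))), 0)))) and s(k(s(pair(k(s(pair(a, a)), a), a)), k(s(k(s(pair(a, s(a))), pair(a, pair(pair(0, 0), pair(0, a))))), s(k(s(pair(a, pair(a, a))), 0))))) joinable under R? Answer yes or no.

Reduce t₁ = k(k(s(pair(a, 0)), s(pair(a, a))), pair(a, k(s(pair(a, a)), k(k(s(pair(a, s(a))), s(pair(a, s(0)))), 0)))):
1. k(k(s(pair(a, 0)), s(pair(a, a))), pair(a, k(s(pair(a, a)), k(k(s(pair(a, s(a))), s(pair(a, s(0)))), 0))))  →  k(s(pair(a, a)), pair(a, k(s(pair(a, a)), k(k(s(pair(a, s(a))), s(pair(a, s(0)))), 0))))   [R2 at 1]
2. k(s(pair(a, a)), pair(a, k(s(pair(a, a)), k(k(s(pair(a, s(a))), s(pair(a, s(0)))), 0))))  →  pair(a, k(s(pair(a, a)), k(k(s(pair(a, s(a))), s(pair(a, s(0)))), 0)))   [R2 at ε]
3. pair(a, k(s(pair(a, a)), k(k(s(pair(a, s(a))), s(pair(a, s(0)))), 0)))  →  pair(a, k(k(s(pair(a, s(a))), s(pair(a, s(0)))), 0))   [R2 at 2]
4. pair(a, k(k(s(pair(a, s(a))), s(pair(a, s(0)))), 0))  →  pair(a, k(s(pair(a, s(0))), 0))   [R2 at 2.1]
5. pair(a, k(s(pair(a, s(0))), 0))  →  pair(a, 0)   [R2 at 2]

Reduce t₂ = s(k(s(pair(k(s(pair(a, a)), a), a)), k(s(k(s(pair(a, s(a))), pair(a, pair(pair(0, 0), pair(0, a))))), s(k(s(pair(a, pair(a, a))), 0))))):
1. s(k(s(pair(k(s(pair(a, a)), a), a)), k(s(k(s(pair(a, s(a))), pair(a, pair(pair(0, 0), pair(0, a))))), s(k(s(pair(a, pair(a, a))), 0)))))  →  s(k(s(pair(a, a)), k(s(k(s(pair(a, s(a))), pair(a, pair(pair(0, 0), pair(0, a))))), s(k(s(pair(a, pair(a, a))), 0)))))   [R2 at 1.1.1.1]
2. s(k(s(pair(a, a)), k(s(k(s(pair(a, s(a))), pair(a, pair(pair(0, 0), pair(0, a))))), s(k(s(pair(a, pair(a, a))), 0)))))  →  s(k(s(k(s(pair(a, s(a))), pair(a, pair(pair(0, 0), pair(0, a))))), s(k(s(pair(a, pair(a, a))), 0))))   [R2 at 1]
3. s(k(s(k(s(pair(a, s(a))), pair(a, pair(pair(0, 0), pair(0, a))))), s(k(s(pair(a, pair(a, a))), 0))))  →  s(k(s(pair(a, pair(pair(0, 0), pair(0, a)))), s(k(s(pair(a, pair(a, a))), 0))))   [R2 at 1.1.1]
4. s(k(s(pair(a, pair(pair(0, 0), pair(0, a)))), s(k(s(pair(a, pair(a, a))), 0))))  →  s(s(k(s(pair(a, pair(a, a))), 0)))   [R2 at 1]
5. s(s(k(s(pair(a, pair(a, a))), 0)))  →  s(s(0))   [R2 at 1.1]

no — NF(t₁) = pair(a, 0), NF(t₂) = s(s(0))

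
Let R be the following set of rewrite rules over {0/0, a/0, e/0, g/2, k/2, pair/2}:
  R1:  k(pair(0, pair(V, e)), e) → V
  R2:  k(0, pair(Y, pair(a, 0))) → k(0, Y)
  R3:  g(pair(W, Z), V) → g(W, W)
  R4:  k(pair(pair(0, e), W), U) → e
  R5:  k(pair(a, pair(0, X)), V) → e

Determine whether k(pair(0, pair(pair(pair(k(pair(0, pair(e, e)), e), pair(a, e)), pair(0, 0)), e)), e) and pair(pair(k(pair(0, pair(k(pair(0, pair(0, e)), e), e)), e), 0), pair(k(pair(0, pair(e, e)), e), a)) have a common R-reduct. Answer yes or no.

no — NF(t₁) = pair(pair(e, pair(a, e)), pair(0, 0)), NF(t₂) = pair(pair(0, 0), pair(e, a))

Reduce t₁ = k(pair(0, pair(pair(pair(k(pair(0, pair(e, e)), e), pair(a, e)), pair(0, 0)), e)), e):
1. k(pair(0, pair(pair(pair(k(pair(0, pair(e, e)), e), pair(a, e)), pair(0, 0)), e)), e)  →  pair(pair(k(pair(0, pair(e, e)), e), pair(a, e)), pair(0, 0))   [R1 at ε]
2. pair(pair(k(pair(0, pair(e, e)), e), pair(a, e)), pair(0, 0))  →  pair(pair(e, pair(a, e)), pair(0, 0))   [R1 at 1.1]

Reduce t₂ = pair(pair(k(pair(0, pair(k(pair(0, pair(0, e)), e), e)), e), 0), pair(k(pair(0, pair(e, e)), e), a)):
1. pair(pair(k(pair(0, pair(k(pair(0, pair(0, e)), e), e)), e), 0), pair(k(pair(0, pair(e, e)), e), a))  →  pair(pair(k(pair(0, pair(0, e)), e), 0), pair(k(pair(0, pair(e, e)), e), a))   [R1 at 1.1]
2. pair(pair(k(pair(0, pair(0, e)), e), 0), pair(k(pair(0, pair(e, e)), e), a))  →  pair(pair(0, 0), pair(k(pair(0, pair(e, e)), e), a))   [R1 at 1.1]
3. pair(pair(0, 0), pair(k(pair(0, pair(e, e)), e), a))  →  pair(pair(0, 0), pair(e, a))   [R1 at 2.1]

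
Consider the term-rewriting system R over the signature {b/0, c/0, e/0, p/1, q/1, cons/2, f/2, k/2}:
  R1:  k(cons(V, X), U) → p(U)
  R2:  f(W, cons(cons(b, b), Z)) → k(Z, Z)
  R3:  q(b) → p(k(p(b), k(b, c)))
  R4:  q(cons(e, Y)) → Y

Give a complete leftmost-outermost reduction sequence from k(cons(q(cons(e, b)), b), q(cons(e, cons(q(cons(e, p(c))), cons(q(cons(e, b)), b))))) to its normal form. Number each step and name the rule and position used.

p(cons(p(c), cons(b, b)))

1. k(cons(q(cons(e, b)), b), q(cons(e, cons(q(cons(e, p(c))), cons(q(cons(e, b)), b)))))  →  p(q(cons(e, cons(q(cons(e, p(c))), cons(q(cons(e, b)), b)))))   [R1 at ε]
2. p(q(cons(e, cons(q(cons(e, p(c))), cons(q(cons(e, b)), b)))))  →  p(cons(q(cons(e, p(c))), cons(q(cons(e, b)), b)))   [R4 at 1]
3. p(cons(q(cons(e, p(c))), cons(q(cons(e, b)), b)))  →  p(cons(p(c), cons(q(cons(e, b)), b)))   [R4 at 1.1]
4. p(cons(p(c), cons(q(cons(e, b)), b)))  →  p(cons(p(c), cons(b, b)))   [R4 at 1.2.1]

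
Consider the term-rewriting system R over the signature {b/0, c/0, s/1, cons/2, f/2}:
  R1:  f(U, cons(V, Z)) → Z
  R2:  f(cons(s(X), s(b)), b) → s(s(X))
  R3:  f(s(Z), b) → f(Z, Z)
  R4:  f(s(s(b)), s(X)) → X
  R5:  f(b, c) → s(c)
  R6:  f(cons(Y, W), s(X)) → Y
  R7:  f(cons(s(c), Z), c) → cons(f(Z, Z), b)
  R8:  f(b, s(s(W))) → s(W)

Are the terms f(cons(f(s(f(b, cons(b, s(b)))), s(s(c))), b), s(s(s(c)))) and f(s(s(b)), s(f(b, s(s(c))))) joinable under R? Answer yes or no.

Reduce t₁ = f(cons(f(s(f(b, cons(b, s(b)))), s(s(c))), b), s(s(s(c)))):
1. f(cons(f(s(f(b, cons(b, s(b)))), s(s(c))), b), s(s(s(c))))  →  f(s(f(b, cons(b, s(b)))), s(s(c)))   [R6 at ε]
2. f(s(f(b, cons(b, s(b)))), s(s(c)))  →  f(s(s(b)), s(s(c)))   [R1 at 1.1]
3. f(s(s(b)), s(s(c)))  →  s(c)   [R4 at ε]

Reduce t₂ = f(s(s(b)), s(f(b, s(s(c))))):
1. f(s(s(b)), s(f(b, s(s(c)))))  →  f(b, s(s(c)))   [R4 at ε]
2. f(b, s(s(c)))  →  s(c)   [R8 at ε]

yes — NF(t₁) = s(c), NF(t₂) = s(c)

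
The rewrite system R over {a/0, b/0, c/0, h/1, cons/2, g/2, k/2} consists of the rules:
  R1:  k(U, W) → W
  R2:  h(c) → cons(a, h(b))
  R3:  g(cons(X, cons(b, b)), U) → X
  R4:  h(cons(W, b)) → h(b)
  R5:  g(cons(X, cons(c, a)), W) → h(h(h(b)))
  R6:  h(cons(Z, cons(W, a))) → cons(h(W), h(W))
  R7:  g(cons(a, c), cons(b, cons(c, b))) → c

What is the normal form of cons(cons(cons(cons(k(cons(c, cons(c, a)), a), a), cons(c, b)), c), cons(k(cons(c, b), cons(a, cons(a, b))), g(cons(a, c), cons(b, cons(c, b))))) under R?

1. cons(cons(cons(cons(k(cons(c, cons(c, a)), a), a), cons(c, b)), c), cons(k(cons(c, b), cons(a, cons(a, b))), g(cons(a, c), cons(b, cons(c, b)))))  →  cons(cons(cons(cons(a, a), cons(c, b)), c), cons(k(cons(c, b), cons(a, cons(a, b))), g(cons(a, c), cons(b, cons(c, b)))))   [R1 at 1.1.1.1]
2. cons(cons(cons(cons(a, a), cons(c, b)), c), cons(k(cons(c, b), cons(a, cons(a, b))), g(cons(a, c), cons(b, cons(c, b)))))  →  cons(cons(cons(cons(a, a), cons(c, b)), c), cons(cons(a, cons(a, b)), g(cons(a, c), cons(b, cons(c, b)))))   [R1 at 2.1]
3. cons(cons(cons(cons(a, a), cons(c, b)), c), cons(cons(a, cons(a, b)), g(cons(a, c), cons(b, cons(c, b)))))  →  cons(cons(cons(cons(a, a), cons(c, b)), c), cons(cons(a, cons(a, b)), c))   [R7 at 2.2]

cons(cons(cons(cons(a, a), cons(c, b)), c), cons(cons(a, cons(a, b)), c))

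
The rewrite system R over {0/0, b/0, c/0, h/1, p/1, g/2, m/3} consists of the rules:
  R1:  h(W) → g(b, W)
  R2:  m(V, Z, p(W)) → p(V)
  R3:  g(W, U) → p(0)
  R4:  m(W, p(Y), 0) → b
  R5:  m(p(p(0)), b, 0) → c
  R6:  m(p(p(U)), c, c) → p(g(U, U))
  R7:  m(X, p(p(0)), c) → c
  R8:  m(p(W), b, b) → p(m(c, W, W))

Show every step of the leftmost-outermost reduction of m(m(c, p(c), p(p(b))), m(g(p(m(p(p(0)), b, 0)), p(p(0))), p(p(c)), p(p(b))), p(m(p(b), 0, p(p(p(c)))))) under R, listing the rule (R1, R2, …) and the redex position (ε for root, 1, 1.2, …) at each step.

1. m(m(c, p(c), p(p(b))), m(g(p(m(p(p(0)), b, 0)), p(p(0))), p(p(c)), p(p(b))), p(m(p(b), 0, p(p(p(c))))))  →  p(m(c, p(c), p(p(b))))   [R2 at ε]
2. p(m(c, p(c), p(p(b))))  →  p(p(c))   [R2 at 1]

p(p(c))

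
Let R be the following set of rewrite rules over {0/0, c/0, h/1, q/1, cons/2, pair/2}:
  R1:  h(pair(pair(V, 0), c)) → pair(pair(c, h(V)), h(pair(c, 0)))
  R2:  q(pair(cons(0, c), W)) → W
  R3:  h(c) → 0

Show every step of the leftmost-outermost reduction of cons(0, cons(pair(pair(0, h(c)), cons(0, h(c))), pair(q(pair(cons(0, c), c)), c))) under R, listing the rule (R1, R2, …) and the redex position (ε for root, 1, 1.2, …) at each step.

1. cons(0, cons(pair(pair(0, h(c)), cons(0, h(c))), pair(q(pair(cons(0, c), c)), c)))  →  cons(0, cons(pair(pair(0, 0), cons(0, h(c))), pair(q(pair(cons(0, c), c)), c)))   [R3 at 2.1.1.2]
2. cons(0, cons(pair(pair(0, 0), cons(0, h(c))), pair(q(pair(cons(0, c), c)), c)))  →  cons(0, cons(pair(pair(0, 0), cons(0, 0)), pair(q(pair(cons(0, c), c)), c)))   [R3 at 2.1.2.2]
3. cons(0, cons(pair(pair(0, 0), cons(0, 0)), pair(q(pair(cons(0, c), c)), c)))  →  cons(0, cons(pair(pair(0, 0), cons(0, 0)), pair(c, c)))   [R2 at 2.2.1]

cons(0, cons(pair(pair(0, 0), cons(0, 0)), pair(c, c)))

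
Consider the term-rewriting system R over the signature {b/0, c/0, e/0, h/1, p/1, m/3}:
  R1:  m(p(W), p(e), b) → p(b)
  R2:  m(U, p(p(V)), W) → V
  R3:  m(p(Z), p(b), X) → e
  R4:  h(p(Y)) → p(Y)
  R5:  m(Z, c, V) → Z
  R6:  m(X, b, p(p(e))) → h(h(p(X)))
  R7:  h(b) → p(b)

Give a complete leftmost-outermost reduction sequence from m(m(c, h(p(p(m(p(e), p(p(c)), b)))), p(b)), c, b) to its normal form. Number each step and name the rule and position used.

c

1. m(m(c, h(p(p(m(p(e), p(p(c)), b)))), p(b)), c, b)  →  m(c, h(p(p(m(p(e), p(p(c)), b)))), p(b))   [R5 at ε]
2. m(c, h(p(p(m(p(e), p(p(c)), b)))), p(b))  →  m(c, p(p(m(p(e), p(p(c)), b))), p(b))   [R4 at 2]
3. m(c, p(p(m(p(e), p(p(c)), b))), p(b))  →  m(p(e), p(p(c)), b)   [R2 at ε]
4. m(p(e), p(p(c)), b)  →  c   [R2 at ε]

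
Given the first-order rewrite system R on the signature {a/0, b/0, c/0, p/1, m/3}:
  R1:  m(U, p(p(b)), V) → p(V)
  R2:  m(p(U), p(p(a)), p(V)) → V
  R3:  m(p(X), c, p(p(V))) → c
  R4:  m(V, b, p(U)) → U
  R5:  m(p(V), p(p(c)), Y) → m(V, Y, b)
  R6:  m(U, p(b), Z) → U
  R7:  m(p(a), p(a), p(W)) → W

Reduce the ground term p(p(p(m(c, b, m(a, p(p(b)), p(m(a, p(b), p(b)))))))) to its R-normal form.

p(p(p(p(a))))

1. p(p(p(m(c, b, m(a, p(p(b)), p(m(a, p(b), p(b))))))))  →  p(p(p(m(c, b, p(p(m(a, p(b), p(b))))))))   [R1 at 1.1.1.3]
2. p(p(p(m(c, b, p(p(m(a, p(b), p(b))))))))  →  p(p(p(p(m(a, p(b), p(b))))))   [R4 at 1.1.1]
3. p(p(p(p(m(a, p(b), p(b))))))  →  p(p(p(p(a))))   [R6 at 1.1.1.1]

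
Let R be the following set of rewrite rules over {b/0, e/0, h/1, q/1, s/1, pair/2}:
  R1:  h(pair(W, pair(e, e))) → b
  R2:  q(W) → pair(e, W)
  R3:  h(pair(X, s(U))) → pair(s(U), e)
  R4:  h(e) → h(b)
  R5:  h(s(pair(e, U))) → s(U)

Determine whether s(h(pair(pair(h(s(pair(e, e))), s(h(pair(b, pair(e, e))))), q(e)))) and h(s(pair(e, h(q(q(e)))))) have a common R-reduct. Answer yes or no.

Reduce t₁ = s(h(pair(pair(h(s(pair(e, e))), s(h(pair(b, pair(e, e))))), q(e)))):
1. s(h(pair(pair(h(s(pair(e, e))), s(h(pair(b, pair(e, e))))), q(e))))  →  s(h(pair(pair(s(e), s(h(pair(b, pair(e, e))))), q(e))))   [R5 at 1.1.1.1]
2. s(h(pair(pair(s(e), s(h(pair(b, pair(e, e))))), q(e))))  →  s(h(pair(pair(s(e), s(b)), q(e))))   [R1 at 1.1.1.2.1]
3. s(h(pair(pair(s(e), s(b)), q(e))))  →  s(h(pair(pair(s(e), s(b)), pair(e, e))))   [R2 at 1.1.2]
4. s(h(pair(pair(s(e), s(b)), pair(e, e))))  →  s(b)   [R1 at 1]

Reduce t₂ = h(s(pair(e, h(q(q(e)))))):
1. h(s(pair(e, h(q(q(e))))))  →  s(h(q(q(e))))   [R5 at ε]
2. s(h(q(q(e))))  →  s(h(pair(e, q(e))))   [R2 at 1.1]
3. s(h(pair(e, q(e))))  →  s(h(pair(e, pair(e, e))))   [R2 at 1.1.2]
4. s(h(pair(e, pair(e, e))))  →  s(b)   [R1 at 1]

yes — NF(t₁) = s(b), NF(t₂) = s(b)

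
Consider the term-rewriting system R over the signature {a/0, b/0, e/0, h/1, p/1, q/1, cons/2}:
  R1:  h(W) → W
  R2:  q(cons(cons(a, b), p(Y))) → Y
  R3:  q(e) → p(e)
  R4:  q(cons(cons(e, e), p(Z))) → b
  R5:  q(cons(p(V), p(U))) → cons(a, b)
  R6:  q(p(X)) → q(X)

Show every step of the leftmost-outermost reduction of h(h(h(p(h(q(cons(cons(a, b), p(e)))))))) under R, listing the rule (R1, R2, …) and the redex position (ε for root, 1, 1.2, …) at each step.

p(e)

1. h(h(h(p(h(q(cons(cons(a, b), p(e))))))))  →  h(h(p(h(q(cons(cons(a, b), p(e)))))))   [R1 at ε]
2. h(h(p(h(q(cons(cons(a, b), p(e)))))))  →  h(p(h(q(cons(cons(a, b), p(e))))))   [R1 at ε]
3. h(p(h(q(cons(cons(a, b), p(e))))))  →  p(h(q(cons(cons(a, b), p(e)))))   [R1 at ε]
4. p(h(q(cons(cons(a, b), p(e)))))  →  p(q(cons(cons(a, b), p(e))))   [R1 at 1]
5. p(q(cons(cons(a, b), p(e))))  →  p(e)   [R2 at 1]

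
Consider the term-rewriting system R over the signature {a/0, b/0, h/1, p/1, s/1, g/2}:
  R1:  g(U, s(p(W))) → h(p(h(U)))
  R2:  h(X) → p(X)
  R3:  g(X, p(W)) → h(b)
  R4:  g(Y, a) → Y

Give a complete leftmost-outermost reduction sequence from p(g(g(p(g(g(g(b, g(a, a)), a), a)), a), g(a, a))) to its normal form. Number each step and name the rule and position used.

1. p(g(g(p(g(g(g(b, g(a, a)), a), a)), a), g(a, a)))  →  p(g(p(g(g(g(b, g(a, a)), a), a)), g(a, a)))   [R4 at 1.1]
2. p(g(p(g(g(g(b, g(a, a)), a), a)), g(a, a)))  →  p(g(p(g(g(b, g(a, a)), a)), g(a, a)))   [R4 at 1.1.1]
3. p(g(p(g(g(b, g(a, a)), a)), g(a, a)))  →  p(g(p(g(b, g(a, a))), g(a, a)))   [R4 at 1.1.1]
4. p(g(p(g(b, g(a, a))), g(a, a)))  →  p(g(p(g(b, a)), g(a, a)))   [R4 at 1.1.1.2]
5. p(g(p(g(b, a)), g(a, a)))  →  p(g(p(b), g(a, a)))   [R4 at 1.1.1]
6. p(g(p(b), g(a, a)))  →  p(g(p(b), a))   [R4 at 1.2]
7. p(g(p(b), a))  →  p(p(b))   [R4 at 1]

p(p(b))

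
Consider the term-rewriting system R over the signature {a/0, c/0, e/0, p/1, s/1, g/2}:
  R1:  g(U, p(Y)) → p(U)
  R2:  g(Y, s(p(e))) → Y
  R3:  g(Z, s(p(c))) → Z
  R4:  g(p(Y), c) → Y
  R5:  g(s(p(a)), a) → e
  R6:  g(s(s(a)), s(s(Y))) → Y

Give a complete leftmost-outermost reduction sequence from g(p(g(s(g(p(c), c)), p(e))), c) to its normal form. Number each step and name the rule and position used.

1. g(p(g(s(g(p(c), c)), p(e))), c)  →  g(s(g(p(c), c)), p(e))   [R4 at ε]
2. g(s(g(p(c), c)), p(e))  →  p(s(g(p(c), c)))   [R1 at ε]
3. p(s(g(p(c), c)))  →  p(s(c))   [R4 at 1.1]

p(s(c))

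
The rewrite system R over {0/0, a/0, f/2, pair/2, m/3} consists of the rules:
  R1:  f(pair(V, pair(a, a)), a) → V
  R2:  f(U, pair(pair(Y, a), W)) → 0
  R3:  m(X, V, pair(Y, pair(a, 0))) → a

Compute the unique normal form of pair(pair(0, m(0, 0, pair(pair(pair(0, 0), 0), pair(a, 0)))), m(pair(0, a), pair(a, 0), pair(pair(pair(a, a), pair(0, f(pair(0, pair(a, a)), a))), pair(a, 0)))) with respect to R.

pair(pair(0, a), a)

1. pair(pair(0, m(0, 0, pair(pair(pair(0, 0), 0), pair(a, 0)))), m(pair(0, a), pair(a, 0), pair(pair(pair(a, a), pair(0, f(pair(0, pair(a, a)), a))), pair(a, 0))))  →  pair(pair(0, a), m(pair(0, a), pair(a, 0), pair(pair(pair(a, a), pair(0, f(pair(0, pair(a, a)), a))), pair(a, 0))))   [R3 at 1.2]
2. pair(pair(0, a), m(pair(0, a), pair(a, 0), pair(pair(pair(a, a), pair(0, f(pair(0, pair(a, a)), a))), pair(a, 0))))  →  pair(pair(0, a), a)   [R3 at 2]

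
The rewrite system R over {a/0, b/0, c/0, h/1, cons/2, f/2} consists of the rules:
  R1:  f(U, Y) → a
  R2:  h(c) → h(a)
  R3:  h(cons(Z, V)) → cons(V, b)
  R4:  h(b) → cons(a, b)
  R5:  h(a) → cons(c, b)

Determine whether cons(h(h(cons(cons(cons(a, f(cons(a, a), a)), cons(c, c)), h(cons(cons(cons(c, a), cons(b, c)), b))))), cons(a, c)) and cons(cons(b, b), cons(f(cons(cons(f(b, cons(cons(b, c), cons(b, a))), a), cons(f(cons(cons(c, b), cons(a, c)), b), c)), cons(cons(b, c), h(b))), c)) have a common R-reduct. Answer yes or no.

yes — NF(t₁) = cons(cons(b, b), cons(a, c)), NF(t₂) = cons(cons(b, b), cons(a, c))

Reduce t₁ = cons(h(h(cons(cons(cons(a, f(cons(a, a), a)), cons(c, c)), h(cons(cons(cons(c, a), cons(b, c)), b))))), cons(a, c)):
1. cons(h(h(cons(cons(cons(a, f(cons(a, a), a)), cons(c, c)), h(cons(cons(cons(c, a), cons(b, c)), b))))), cons(a, c))  →  cons(h(cons(h(cons(cons(cons(c, a), cons(b, c)), b)), b)), cons(a, c))   [R3 at 1.1]
2. cons(h(cons(h(cons(cons(cons(c, a), cons(b, c)), b)), b)), cons(a, c))  →  cons(cons(b, b), cons(a, c))   [R3 at 1]

Reduce t₂ = cons(cons(b, b), cons(f(cons(cons(f(b, cons(cons(b, c), cons(b, a))), a), cons(f(cons(cons(c, b), cons(a, c)), b), c)), cons(cons(b, c), h(b))), c)):
1. cons(cons(b, b), cons(f(cons(cons(f(b, cons(cons(b, c), cons(b, a))), a), cons(f(cons(cons(c, b), cons(a, c)), b), c)), cons(cons(b, c), h(b))), c))  →  cons(cons(b, b), cons(a, c))   [R1 at 2.1]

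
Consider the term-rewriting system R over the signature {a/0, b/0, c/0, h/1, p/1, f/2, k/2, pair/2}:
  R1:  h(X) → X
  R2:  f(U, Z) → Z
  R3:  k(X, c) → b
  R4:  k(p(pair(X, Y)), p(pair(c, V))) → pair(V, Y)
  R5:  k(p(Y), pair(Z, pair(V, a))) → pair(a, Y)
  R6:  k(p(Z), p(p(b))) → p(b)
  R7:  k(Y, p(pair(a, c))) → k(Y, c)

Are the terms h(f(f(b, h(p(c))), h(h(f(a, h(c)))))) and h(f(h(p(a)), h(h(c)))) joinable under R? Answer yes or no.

yes — NF(t₁) = c, NF(t₂) = c

Reduce t₁ = h(f(f(b, h(p(c))), h(h(f(a, h(c)))))):
1. h(f(f(b, h(p(c))), h(h(f(a, h(c))))))  →  f(f(b, h(p(c))), h(h(f(a, h(c)))))   [R1 at ε]
2. f(f(b, h(p(c))), h(h(f(a, h(c)))))  →  h(h(f(a, h(c))))   [R2 at ε]
3. h(h(f(a, h(c))))  →  h(f(a, h(c)))   [R1 at ε]
4. h(f(a, h(c)))  →  f(a, h(c))   [R1 at ε]
5. f(a, h(c))  →  h(c)   [R2 at ε]
6. h(c)  →  c   [R1 at ε]

Reduce t₂ = h(f(h(p(a)), h(h(c)))):
1. h(f(h(p(a)), h(h(c))))  →  f(h(p(a)), h(h(c)))   [R1 at ε]
2. f(h(p(a)), h(h(c)))  →  h(h(c))   [R2 at ε]
3. h(h(c))  →  h(c)   [R1 at ε]
4. h(c)  →  c   [R1 at ε]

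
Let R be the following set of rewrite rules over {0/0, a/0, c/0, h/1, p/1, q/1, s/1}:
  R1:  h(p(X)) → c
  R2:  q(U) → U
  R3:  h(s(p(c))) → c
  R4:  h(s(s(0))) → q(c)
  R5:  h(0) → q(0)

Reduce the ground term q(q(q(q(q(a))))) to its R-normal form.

1. q(q(q(q(q(a)))))  →  q(q(q(q(a))))   [R2 at ε]
2. q(q(q(q(a))))  →  q(q(q(a)))   [R2 at ε]
3. q(q(q(a)))  →  q(q(a))   [R2 at ε]
4. q(q(a))  →  q(a)   [R2 at ε]
5. q(a)  →  a   [R2 at ε]

a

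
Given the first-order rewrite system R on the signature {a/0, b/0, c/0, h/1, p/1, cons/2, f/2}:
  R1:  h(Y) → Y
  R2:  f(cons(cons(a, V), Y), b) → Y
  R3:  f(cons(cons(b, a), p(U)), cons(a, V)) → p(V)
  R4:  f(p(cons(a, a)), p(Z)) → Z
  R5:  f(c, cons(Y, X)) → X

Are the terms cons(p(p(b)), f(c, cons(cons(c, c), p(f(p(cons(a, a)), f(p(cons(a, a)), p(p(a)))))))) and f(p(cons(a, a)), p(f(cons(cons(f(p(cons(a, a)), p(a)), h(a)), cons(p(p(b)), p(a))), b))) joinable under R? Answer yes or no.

yes — NF(t₁) = cons(p(p(b)), p(a)), NF(t₂) = cons(p(p(b)), p(a))

Reduce t₁ = cons(p(p(b)), f(c, cons(cons(c, c), p(f(p(cons(a, a)), f(p(cons(a, a)), p(p(a)))))))):
1. cons(p(p(b)), f(c, cons(cons(c, c), p(f(p(cons(a, a)), f(p(cons(a, a)), p(p(a))))))))  →  cons(p(p(b)), p(f(p(cons(a, a)), f(p(cons(a, a)), p(p(a))))))   [R5 at 2]
2. cons(p(p(b)), p(f(p(cons(a, a)), f(p(cons(a, a)), p(p(a))))))  →  cons(p(p(b)), p(f(p(cons(a, a)), p(a))))   [R4 at 2.1.2]
3. cons(p(p(b)), p(f(p(cons(a, a)), p(a))))  →  cons(p(p(b)), p(a))   [R4 at 2.1]

Reduce t₂ = f(p(cons(a, a)), p(f(cons(cons(f(p(cons(a, a)), p(a)), h(a)), cons(p(p(b)), p(a))), b))):
1. f(p(cons(a, a)), p(f(cons(cons(f(p(cons(a, a)), p(a)), h(a)), cons(p(p(b)), p(a))), b)))  →  f(cons(cons(f(p(cons(a, a)), p(a)), h(a)), cons(p(p(b)), p(a))), b)   [R4 at ε]
2. f(cons(cons(f(p(cons(a, a)), p(a)), h(a)), cons(p(p(b)), p(a))), b)  →  f(cons(cons(a, h(a)), cons(p(p(b)), p(a))), b)   [R4 at 1.1.1]
3. f(cons(cons(a, h(a)), cons(p(p(b)), p(a))), b)  →  cons(p(p(b)), p(a))   [R2 at ε]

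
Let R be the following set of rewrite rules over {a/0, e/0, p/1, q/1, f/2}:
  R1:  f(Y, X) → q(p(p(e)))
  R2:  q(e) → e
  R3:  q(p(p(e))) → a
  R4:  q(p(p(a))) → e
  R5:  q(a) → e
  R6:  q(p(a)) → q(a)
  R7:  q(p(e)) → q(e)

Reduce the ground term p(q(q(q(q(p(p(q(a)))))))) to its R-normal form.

p(e)

1. p(q(q(q(q(p(p(q(a))))))))  →  p(q(q(q(q(p(p(e)))))))   [R5 at 1.1.1.1.1.1.1]
2. p(q(q(q(q(p(p(e)))))))  →  p(q(q(q(a))))   [R3 at 1.1.1.1]
3. p(q(q(q(a))))  →  p(q(q(e)))   [R5 at 1.1.1]
4. p(q(q(e)))  →  p(q(e))   [R2 at 1.1]
5. p(q(e))  →  p(e)   [R2 at 1]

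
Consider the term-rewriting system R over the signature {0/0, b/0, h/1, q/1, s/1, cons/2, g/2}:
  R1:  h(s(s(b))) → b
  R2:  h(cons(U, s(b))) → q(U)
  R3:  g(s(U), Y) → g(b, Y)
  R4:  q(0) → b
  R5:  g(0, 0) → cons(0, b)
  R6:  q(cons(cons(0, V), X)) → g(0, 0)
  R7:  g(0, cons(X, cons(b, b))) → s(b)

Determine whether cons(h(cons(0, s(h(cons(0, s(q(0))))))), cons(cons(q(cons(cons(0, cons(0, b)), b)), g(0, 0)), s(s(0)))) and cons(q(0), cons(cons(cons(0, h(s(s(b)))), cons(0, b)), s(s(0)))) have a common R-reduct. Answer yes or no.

yes — NF(t₁) = cons(b, cons(cons(cons(0, b), cons(0, b)), s(s(0)))), NF(t₂) = cons(b, cons(cons(cons(0, b), cons(0, b)), s(s(0))))

Reduce t₁ = cons(h(cons(0, s(h(cons(0, s(q(0))))))), cons(cons(q(cons(cons(0, cons(0, b)), b)), g(0, 0)), s(s(0)))):
1. cons(h(cons(0, s(h(cons(0, s(q(0))))))), cons(cons(q(cons(cons(0, cons(0, b)), b)), g(0, 0)), s(s(0))))  →  cons(h(cons(0, s(h(cons(0, s(b)))))), cons(cons(q(cons(cons(0, cons(0, b)), b)), g(0, 0)), s(s(0))))   [R4 at 1.1.2.1.1.2.1]
2. cons(h(cons(0, s(h(cons(0, s(b)))))), cons(cons(q(cons(cons(0, cons(0, b)), b)), g(0, 0)), s(s(0))))  →  cons(h(cons(0, s(q(0)))), cons(cons(q(cons(cons(0, cons(0, b)), b)), g(0, 0)), s(s(0))))   [R2 at 1.1.2.1]
3. cons(h(cons(0, s(q(0)))), cons(cons(q(cons(cons(0, cons(0, b)), b)), g(0, 0)), s(s(0))))  →  cons(h(cons(0, s(b))), cons(cons(q(cons(cons(0, cons(0, b)), b)), g(0, 0)), s(s(0))))   [R4 at 1.1.2.1]
4. cons(h(cons(0, s(b))), cons(cons(q(cons(cons(0, cons(0, b)), b)), g(0, 0)), s(s(0))))  →  cons(q(0), cons(cons(q(cons(cons(0, cons(0, b)), b)), g(0, 0)), s(s(0))))   [R2 at 1]
5. cons(q(0), cons(cons(q(cons(cons(0, cons(0, b)), b)), g(0, 0)), s(s(0))))  →  cons(b, cons(cons(q(cons(cons(0, cons(0, b)), b)), g(0, 0)), s(s(0))))   [R4 at 1]
6. cons(b, cons(cons(q(cons(cons(0, cons(0, b)), b)), g(0, 0)), s(s(0))))  →  cons(b, cons(cons(g(0, 0), g(0, 0)), s(s(0))))   [R6 at 2.1.1]
7. cons(b, cons(cons(g(0, 0), g(0, 0)), s(s(0))))  →  cons(b, cons(cons(cons(0, b), g(0, 0)), s(s(0))))   [R5 at 2.1.1]
8. cons(b, cons(cons(cons(0, b), g(0, 0)), s(s(0))))  →  cons(b, cons(cons(cons(0, b), cons(0, b)), s(s(0))))   [R5 at 2.1.2]

Reduce t₂ = cons(q(0), cons(cons(cons(0, h(s(s(b)))), cons(0, b)), s(s(0)))):
1. cons(q(0), cons(cons(cons(0, h(s(s(b)))), cons(0, b)), s(s(0))))  →  cons(b, cons(cons(cons(0, h(s(s(b)))), cons(0, b)), s(s(0))))   [R4 at 1]
2. cons(b, cons(cons(cons(0, h(s(s(b)))), cons(0, b)), s(s(0))))  →  cons(b, cons(cons(cons(0, b), cons(0, b)), s(s(0))))   [R1 at 2.1.1.2]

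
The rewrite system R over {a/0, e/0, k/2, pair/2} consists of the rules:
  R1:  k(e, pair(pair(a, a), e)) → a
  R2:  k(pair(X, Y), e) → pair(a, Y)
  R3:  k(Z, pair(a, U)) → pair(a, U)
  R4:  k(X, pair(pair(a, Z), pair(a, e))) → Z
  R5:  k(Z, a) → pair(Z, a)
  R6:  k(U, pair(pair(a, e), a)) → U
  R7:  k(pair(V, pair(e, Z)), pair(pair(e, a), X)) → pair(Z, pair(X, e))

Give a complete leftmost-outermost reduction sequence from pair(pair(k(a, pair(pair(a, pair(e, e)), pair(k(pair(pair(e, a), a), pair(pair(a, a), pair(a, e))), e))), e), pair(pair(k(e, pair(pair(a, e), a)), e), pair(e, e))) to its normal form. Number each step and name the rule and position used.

pair(pair(pair(e, e), e), pair(pair(e, e), pair(e, e)))

1. pair(pair(k(a, pair(pair(a, pair(e, e)), pair(k(pair(pair(e, a), a), pair(pair(a, a), pair(a, e))), e))), e), pair(pair(k(e, pair(pair(a, e), a)), e), pair(e, e)))  →  pair(pair(k(a, pair(pair(a, pair(e, e)), pair(a, e))), e), pair(pair(k(e, pair(pair(a, e), a)), e), pair(e, e)))   [R4 at 1.1.2.2.1]
2. pair(pair(k(a, pair(pair(a, pair(e, e)), pair(a, e))), e), pair(pair(k(e, pair(pair(a, e), a)), e), pair(e, e)))  →  pair(pair(pair(e, e), e), pair(pair(k(e, pair(pair(a, e), a)), e), pair(e, e)))   [R4 at 1.1]
3. pair(pair(pair(e, e), e), pair(pair(k(e, pair(pair(a, e), a)), e), pair(e, e)))  →  pair(pair(pair(e, e), e), pair(pair(e, e), pair(e, e)))   [R6 at 2.1.1]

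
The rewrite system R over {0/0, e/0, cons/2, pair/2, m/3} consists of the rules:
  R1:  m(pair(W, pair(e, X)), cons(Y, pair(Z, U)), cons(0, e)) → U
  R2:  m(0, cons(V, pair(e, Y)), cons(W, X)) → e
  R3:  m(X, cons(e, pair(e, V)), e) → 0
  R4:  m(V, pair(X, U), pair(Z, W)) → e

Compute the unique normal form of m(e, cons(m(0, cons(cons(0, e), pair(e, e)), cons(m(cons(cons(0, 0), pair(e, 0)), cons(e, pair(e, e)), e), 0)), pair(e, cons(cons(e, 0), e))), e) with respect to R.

1. m(e, cons(m(0, cons(cons(0, e), pair(e, e)), cons(m(cons(cons(0, 0), pair(e, 0)), cons(e, pair(e, e)), e), 0)), pair(e, cons(cons(e, 0), e))), e)  →  m(e, cons(e, pair(e, cons(cons(e, 0), e))), e)   [R2 at 2.1]
2. m(e, cons(e, pair(e, cons(cons(e, 0), e))), e)  →  0   [R3 at ε]

0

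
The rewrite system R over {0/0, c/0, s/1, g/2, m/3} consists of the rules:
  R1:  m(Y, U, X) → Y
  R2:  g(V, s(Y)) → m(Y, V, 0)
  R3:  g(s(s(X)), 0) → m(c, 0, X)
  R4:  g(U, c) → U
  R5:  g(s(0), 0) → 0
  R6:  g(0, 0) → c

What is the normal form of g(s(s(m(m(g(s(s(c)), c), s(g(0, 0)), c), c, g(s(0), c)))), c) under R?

s(s(s(s(c))))

1. g(s(s(m(m(g(s(s(c)), c), s(g(0, 0)), c), c, g(s(0), c)))), c)  →  s(s(m(m(g(s(s(c)), c), s(g(0, 0)), c), c, g(s(0), c))))   [R4 at ε]
2. s(s(m(m(g(s(s(c)), c), s(g(0, 0)), c), c, g(s(0), c))))  →  s(s(m(g(s(s(c)), c), s(g(0, 0)), c)))   [R1 at 1.1]
3. s(s(m(g(s(s(c)), c), s(g(0, 0)), c)))  →  s(s(g(s(s(c)), c)))   [R1 at 1.1]
4. s(s(g(s(s(c)), c)))  →  s(s(s(s(c))))   [R4 at 1.1]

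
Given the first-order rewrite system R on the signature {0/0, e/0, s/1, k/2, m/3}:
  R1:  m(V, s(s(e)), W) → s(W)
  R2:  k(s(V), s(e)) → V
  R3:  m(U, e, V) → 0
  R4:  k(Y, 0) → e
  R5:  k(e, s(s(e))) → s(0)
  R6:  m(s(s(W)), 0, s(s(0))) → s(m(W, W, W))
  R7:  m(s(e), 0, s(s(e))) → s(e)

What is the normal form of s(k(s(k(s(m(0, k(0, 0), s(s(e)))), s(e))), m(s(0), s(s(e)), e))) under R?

s(0)

1. s(k(s(k(s(m(0, k(0, 0), s(s(e)))), s(e))), m(s(0), s(s(e)), e)))  →  s(k(s(m(0, k(0, 0), s(s(e)))), m(s(0), s(s(e)), e)))   [R2 at 1.1.1]
2. s(k(s(m(0, k(0, 0), s(s(e)))), m(s(0), s(s(e)), e)))  →  s(k(s(m(0, e, s(s(e)))), m(s(0), s(s(e)), e)))   [R4 at 1.1.1.2]
3. s(k(s(m(0, e, s(s(e)))), m(s(0), s(s(e)), e)))  →  s(k(s(0), m(s(0), s(s(e)), e)))   [R3 at 1.1.1]
4. s(k(s(0), m(s(0), s(s(e)), e)))  →  s(k(s(0), s(e)))   [R1 at 1.2]
5. s(k(s(0), s(e)))  →  s(0)   [R2 at 1]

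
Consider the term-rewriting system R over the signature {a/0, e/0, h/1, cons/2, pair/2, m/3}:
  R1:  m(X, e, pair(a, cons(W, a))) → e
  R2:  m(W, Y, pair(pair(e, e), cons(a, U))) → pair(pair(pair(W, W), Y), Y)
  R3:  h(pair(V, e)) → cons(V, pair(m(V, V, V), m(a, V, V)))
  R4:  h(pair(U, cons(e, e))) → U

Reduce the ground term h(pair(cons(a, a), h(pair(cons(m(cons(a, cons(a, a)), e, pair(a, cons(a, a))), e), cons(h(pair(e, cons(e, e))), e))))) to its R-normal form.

cons(a, a)

1. h(pair(cons(a, a), h(pair(cons(m(cons(a, cons(a, a)), e, pair(a, cons(a, a))), e), cons(h(pair(e, cons(e, e))), e)))))  →  h(pair(cons(a, a), h(pair(cons(e, e), cons(h(pair(e, cons(e, e))), e)))))   [R1 at 1.2.1.1.1]
2. h(pair(cons(a, a), h(pair(cons(e, e), cons(h(pair(e, cons(e, e))), e)))))  →  h(pair(cons(a, a), h(pair(cons(e, e), cons(e, e)))))   [R4 at 1.2.1.2.1]
3. h(pair(cons(a, a), h(pair(cons(e, e), cons(e, e)))))  →  h(pair(cons(a, a), cons(e, e)))   [R4 at 1.2]
4. h(pair(cons(a, a), cons(e, e)))  →  cons(a, a)   [R4 at ε]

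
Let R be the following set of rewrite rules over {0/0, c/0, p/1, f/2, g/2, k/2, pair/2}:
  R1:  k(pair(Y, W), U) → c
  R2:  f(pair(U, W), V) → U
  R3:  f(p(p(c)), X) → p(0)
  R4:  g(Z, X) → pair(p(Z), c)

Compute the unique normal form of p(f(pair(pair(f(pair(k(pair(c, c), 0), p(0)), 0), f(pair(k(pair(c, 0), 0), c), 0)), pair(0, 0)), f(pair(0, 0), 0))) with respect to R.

1. p(f(pair(pair(f(pair(k(pair(c, c), 0), p(0)), 0), f(pair(k(pair(c, 0), 0), c), 0)), pair(0, 0)), f(pair(0, 0), 0)))  →  p(pair(f(pair(k(pair(c, c), 0), p(0)), 0), f(pair(k(pair(c, 0), 0), c), 0)))   [R2 at 1]
2. p(pair(f(pair(k(pair(c, c), 0), p(0)), 0), f(pair(k(pair(c, 0), 0), c), 0)))  →  p(pair(k(pair(c, c), 0), f(pair(k(pair(c, 0), 0), c), 0)))   [R2 at 1.1]
3. p(pair(k(pair(c, c), 0), f(pair(k(pair(c, 0), 0), c), 0)))  →  p(pair(c, f(pair(k(pair(c, 0), 0), c), 0)))   [R1 at 1.1]
4. p(pair(c, f(pair(k(pair(c, 0), 0), c), 0)))  →  p(pair(c, k(pair(c, 0), 0)))   [R2 at 1.2]
5. p(pair(c, k(pair(c, 0), 0)))  →  p(pair(c, c))   [R1 at 1.2]

p(pair(c, c))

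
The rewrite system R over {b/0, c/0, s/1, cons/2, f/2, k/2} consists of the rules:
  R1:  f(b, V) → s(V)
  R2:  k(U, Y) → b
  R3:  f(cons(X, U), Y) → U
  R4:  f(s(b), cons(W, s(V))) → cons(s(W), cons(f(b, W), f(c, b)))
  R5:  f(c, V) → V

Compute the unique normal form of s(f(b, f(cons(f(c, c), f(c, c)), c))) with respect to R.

s(s(c))

1. s(f(b, f(cons(f(c, c), f(c, c)), c)))  →  s(s(f(cons(f(c, c), f(c, c)), c)))   [R1 at 1]
2. s(s(f(cons(f(c, c), f(c, c)), c)))  →  s(s(f(c, c)))   [R3 at 1.1]
3. s(s(f(c, c)))  →  s(s(c))   [R5 at 1.1]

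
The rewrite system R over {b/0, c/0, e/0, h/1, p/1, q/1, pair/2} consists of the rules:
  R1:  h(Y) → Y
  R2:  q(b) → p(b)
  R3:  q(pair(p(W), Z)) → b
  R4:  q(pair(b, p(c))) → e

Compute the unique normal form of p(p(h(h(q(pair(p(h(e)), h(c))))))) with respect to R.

p(p(b))

1. p(p(h(h(q(pair(p(h(e)), h(c)))))))  →  p(p(h(q(pair(p(h(e)), h(c))))))   [R1 at 1.1]
2. p(p(h(q(pair(p(h(e)), h(c))))))  →  p(p(q(pair(p(h(e)), h(c)))))   [R1 at 1.1]
3. p(p(q(pair(p(h(e)), h(c)))))  →  p(p(b))   [R3 at 1.1]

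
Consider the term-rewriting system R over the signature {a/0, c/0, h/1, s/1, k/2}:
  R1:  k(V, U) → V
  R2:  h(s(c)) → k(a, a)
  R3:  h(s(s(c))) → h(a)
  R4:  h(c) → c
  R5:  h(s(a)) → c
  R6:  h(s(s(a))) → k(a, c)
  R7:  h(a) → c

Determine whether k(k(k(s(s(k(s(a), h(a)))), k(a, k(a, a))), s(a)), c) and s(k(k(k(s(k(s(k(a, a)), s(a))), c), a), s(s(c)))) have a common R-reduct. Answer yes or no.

yes — NF(t₁) = s(s(s(a))), NF(t₂) = s(s(s(a)))

Reduce t₁ = k(k(k(s(s(k(s(a), h(a)))), k(a, k(a, a))), s(a)), c):
1. k(k(k(s(s(k(s(a), h(a)))), k(a, k(a, a))), s(a)), c)  →  k(k(s(s(k(s(a), h(a)))), k(a, k(a, a))), s(a))   [R1 at ε]
2. k(k(s(s(k(s(a), h(a)))), k(a, k(a, a))), s(a))  →  k(s(s(k(s(a), h(a)))), k(a, k(a, a)))   [R1 at ε]
3. k(s(s(k(s(a), h(a)))), k(a, k(a, a)))  →  s(s(k(s(a), h(a))))   [R1 at ε]
4. s(s(k(s(a), h(a))))  →  s(s(s(a)))   [R1 at 1.1]

Reduce t₂ = s(k(k(k(s(k(s(k(a, a)), s(a))), c), a), s(s(c)))):
1. s(k(k(k(s(k(s(k(a, a)), s(a))), c), a), s(s(c))))  →  s(k(k(s(k(s(k(a, a)), s(a))), c), a))   [R1 at 1]
2. s(k(k(s(k(s(k(a, a)), s(a))), c), a))  →  s(k(s(k(s(k(a, a)), s(a))), c))   [R1 at 1]
3. s(k(s(k(s(k(a, a)), s(a))), c))  →  s(s(k(s(k(a, a)), s(a))))   [R1 at 1]
4. s(s(k(s(k(a, a)), s(a))))  →  s(s(s(k(a, a))))   [R1 at 1.1]
5. s(s(s(k(a, a))))  →  s(s(s(a)))   [R1 at 1.1.1]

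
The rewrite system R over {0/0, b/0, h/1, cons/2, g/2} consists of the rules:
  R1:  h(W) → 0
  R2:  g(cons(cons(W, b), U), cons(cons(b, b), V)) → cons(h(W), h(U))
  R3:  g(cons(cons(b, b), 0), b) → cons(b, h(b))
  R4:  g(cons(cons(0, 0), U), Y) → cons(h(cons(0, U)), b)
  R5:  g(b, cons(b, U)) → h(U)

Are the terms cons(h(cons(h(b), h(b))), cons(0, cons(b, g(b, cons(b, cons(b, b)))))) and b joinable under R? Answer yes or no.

Reduce t₁ = cons(h(cons(h(b), h(b))), cons(0, cons(b, g(b, cons(b, cons(b, b)))))):
1. cons(h(cons(h(b), h(b))), cons(0, cons(b, g(b, cons(b, cons(b, b))))))  →  cons(0, cons(0, cons(b, g(b, cons(b, cons(b, b))))))   [R1 at 1]
2. cons(0, cons(0, cons(b, g(b, cons(b, cons(b, b))))))  →  cons(0, cons(0, cons(b, h(cons(b, b)))))   [R5 at 2.2.2]
3. cons(0, cons(0, cons(b, h(cons(b, b)))))  →  cons(0, cons(0, cons(b, 0)))   [R1 at 2.2.2]

Reduce t₂ = b:

no — NF(t₁) = cons(0, cons(0, cons(b, 0))), NF(t₂) = b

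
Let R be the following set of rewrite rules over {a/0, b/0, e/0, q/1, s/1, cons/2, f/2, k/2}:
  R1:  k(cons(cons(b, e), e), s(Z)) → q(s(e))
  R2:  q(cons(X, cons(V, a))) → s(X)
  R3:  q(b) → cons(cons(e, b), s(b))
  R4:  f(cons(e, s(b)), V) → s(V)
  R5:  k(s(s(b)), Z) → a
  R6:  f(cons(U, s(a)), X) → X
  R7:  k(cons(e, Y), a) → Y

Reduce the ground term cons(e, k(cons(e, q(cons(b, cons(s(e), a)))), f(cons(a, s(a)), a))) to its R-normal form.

cons(e, s(b))

1. cons(e, k(cons(e, q(cons(b, cons(s(e), a)))), f(cons(a, s(a)), a)))  →  cons(e, k(cons(e, s(b)), f(cons(a, s(a)), a)))   [R2 at 2.1.2]
2. cons(e, k(cons(e, s(b)), f(cons(a, s(a)), a)))  →  cons(e, k(cons(e, s(b)), a))   [R6 at 2.2]
3. cons(e, k(cons(e, s(b)), a))  →  cons(e, s(b))   [R7 at 2]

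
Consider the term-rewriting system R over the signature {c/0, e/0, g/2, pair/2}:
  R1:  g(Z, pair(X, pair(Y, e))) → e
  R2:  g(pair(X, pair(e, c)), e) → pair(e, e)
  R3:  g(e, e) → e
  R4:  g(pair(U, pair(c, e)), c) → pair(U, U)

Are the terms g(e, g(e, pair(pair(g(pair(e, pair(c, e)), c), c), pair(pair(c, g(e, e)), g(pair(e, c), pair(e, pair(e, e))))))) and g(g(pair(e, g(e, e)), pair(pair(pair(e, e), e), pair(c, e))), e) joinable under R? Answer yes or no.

Reduce t₁ = g(e, g(e, pair(pair(g(pair(e, pair(c, e)), c), c), pair(pair(c, g(e, e)), g(pair(e, c), pair(e, pair(e, e))))))):
1. g(e, g(e, pair(pair(g(pair(e, pair(c, e)), c), c), pair(pair(c, g(e, e)), g(pair(e, c), pair(e, pair(e, e)))))))  →  g(e, g(e, pair(pair(pair(e, e), c), pair(pair(c, g(e, e)), g(pair(e, c), pair(e, pair(e, e)))))))   [R4 at 2.2.1.1]
2. g(e, g(e, pair(pair(pair(e, e), c), pair(pair(c, g(e, e)), g(pair(e, c), pair(e, pair(e, e)))))))  →  g(e, g(e, pair(pair(pair(e, e), c), pair(pair(c, e), g(pair(e, c), pair(e, pair(e, e)))))))   [R3 at 2.2.2.1.2]
3. g(e, g(e, pair(pair(pair(e, e), c), pair(pair(c, e), g(pair(e, c), pair(e, pair(e, e)))))))  →  g(e, g(e, pair(pair(pair(e, e), c), pair(pair(c, e), e))))   [R1 at 2.2.2.2]
4. g(e, g(e, pair(pair(pair(e, e), c), pair(pair(c, e), e))))  →  g(e, e)   [R1 at 2]
5. g(e, e)  →  e   [R3 at ε]

Reduce t₂ = g(g(pair(e, g(e, e)), pair(pair(pair(e, e), e), pair(c, e))), e):
1. g(g(pair(e, g(e, e)), pair(pair(pair(e, e), e), pair(c, e))), e)  →  g(e, e)   [R1 at 1]
2. g(e, e)  →  e   [R3 at ε]

yes — NF(t₁) = e, NF(t₂) = e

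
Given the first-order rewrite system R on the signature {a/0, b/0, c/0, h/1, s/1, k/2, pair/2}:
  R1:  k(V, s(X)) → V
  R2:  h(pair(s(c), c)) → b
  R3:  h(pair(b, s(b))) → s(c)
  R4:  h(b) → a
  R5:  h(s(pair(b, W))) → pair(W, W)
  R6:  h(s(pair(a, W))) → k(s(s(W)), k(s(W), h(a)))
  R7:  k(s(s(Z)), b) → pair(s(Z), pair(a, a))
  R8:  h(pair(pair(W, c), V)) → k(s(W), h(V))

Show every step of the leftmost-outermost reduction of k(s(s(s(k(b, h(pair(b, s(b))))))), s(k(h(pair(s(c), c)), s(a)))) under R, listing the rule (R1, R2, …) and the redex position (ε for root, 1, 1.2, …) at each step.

s(s(s(b)))

1. k(s(s(s(k(b, h(pair(b, s(b))))))), s(k(h(pair(s(c), c)), s(a))))  →  s(s(s(k(b, h(pair(b, s(b)))))))   [R1 at ε]
2. s(s(s(k(b, h(pair(b, s(b)))))))  →  s(s(s(k(b, s(c)))))   [R3 at 1.1.1.2]
3. s(s(s(k(b, s(c)))))  →  s(s(s(b)))   [R1 at 1.1.1]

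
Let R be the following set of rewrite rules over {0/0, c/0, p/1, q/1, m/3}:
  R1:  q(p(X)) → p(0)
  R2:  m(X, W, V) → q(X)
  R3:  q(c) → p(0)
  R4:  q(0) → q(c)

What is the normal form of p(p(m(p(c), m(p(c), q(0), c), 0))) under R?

p(p(p(0)))

1. p(p(m(p(c), m(p(c), q(0), c), 0)))  →  p(p(q(p(c))))   [R2 at 1.1]
2. p(p(q(p(c))))  →  p(p(p(0)))   [R1 at 1.1]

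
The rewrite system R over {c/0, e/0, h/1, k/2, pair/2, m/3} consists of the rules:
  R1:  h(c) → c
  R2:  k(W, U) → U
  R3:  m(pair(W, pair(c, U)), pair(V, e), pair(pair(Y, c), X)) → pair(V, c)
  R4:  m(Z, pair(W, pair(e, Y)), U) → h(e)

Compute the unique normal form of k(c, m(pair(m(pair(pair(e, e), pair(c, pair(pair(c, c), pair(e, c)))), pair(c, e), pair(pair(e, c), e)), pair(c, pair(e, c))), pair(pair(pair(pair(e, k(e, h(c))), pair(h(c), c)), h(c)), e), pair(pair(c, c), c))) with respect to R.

1. k(c, m(pair(m(pair(pair(e, e), pair(c, pair(pair(c, c), pair(e, c)))), pair(c, e), pair(pair(e, c), e)), pair(c, pair(e, c))), pair(pair(pair(pair(e, k(e, h(c))), pair(h(c), c)), h(c)), e), pair(pair(c, c), c)))  →  m(pair(m(pair(pair(e, e), pair(c, pair(pair(c, c), pair(e, c)))), pair(c, e), pair(pair(e, c), e)), pair(c, pair(e, c))), pair(pair(pair(pair(e, k(e, h(c))), pair(h(c), c)), h(c)), e), pair(pair(c, c), c))   [R2 at ε]
2. m(pair(m(pair(pair(e, e), pair(c, pair(pair(c, c), pair(e, c)))), pair(c, e), pair(pair(e, c), e)), pair(c, pair(e, c))), pair(pair(pair(pair(e, k(e, h(c))), pair(h(c), c)), h(c)), e), pair(pair(c, c), c))  →  pair(pair(pair(pair(e, k(e, h(c))), pair(h(c), c)), h(c)), c)   [R3 at ε]
3. pair(pair(pair(pair(e, k(e, h(c))), pair(h(c), c)), h(c)), c)  →  pair(pair(pair(pair(e, h(c)), pair(h(c), c)), h(c)), c)   [R2 at 1.1.1.2]
4. pair(pair(pair(pair(e, h(c)), pair(h(c), c)), h(c)), c)  →  pair(pair(pair(pair(e, c), pair(h(c), c)), h(c)), c)   [R1 at 1.1.1.2]
5. pair(pair(pair(pair(e, c), pair(h(c), c)), h(c)), c)  →  pair(pair(pair(pair(e, c), pair(c, c)), h(c)), c)   [R1 at 1.1.2.1]
6. pair(pair(pair(pair(e, c), pair(c, c)), h(c)), c)  →  pair(pair(pair(pair(e, c), pair(c, c)), c), c)   [R1 at 1.2]

pair(pair(pair(pair(e, c), pair(c, c)), c), c)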